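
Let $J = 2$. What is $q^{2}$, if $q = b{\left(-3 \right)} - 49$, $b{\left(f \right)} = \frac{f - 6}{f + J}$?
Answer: $1600$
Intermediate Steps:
$b{\left(f \right)} = \frac{-6 + f}{2 + f}$ ($b{\left(f \right)} = \frac{f - 6}{f + 2} = \frac{-6 + f}{2 + f}$)
$q = -40$ ($q = \frac{-6 - 3}{2 - 3} - 49 = \frac{1}{-1} \left(-9\right) - 49 = \left(-1\right) \left(-9\right) - 49 = 9 - 49 = -40$)
$q^{2} = \left(-40\right)^{2} = 1600$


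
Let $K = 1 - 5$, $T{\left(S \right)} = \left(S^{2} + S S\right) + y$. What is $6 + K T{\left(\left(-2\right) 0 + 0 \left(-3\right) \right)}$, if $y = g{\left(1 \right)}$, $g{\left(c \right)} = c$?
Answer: $2$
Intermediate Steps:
$y = 1$
$T{\left(S \right)} = 1 + 2 S^{2}$ ($T{\left(S \right)} = \left(S^{2} + S S\right) + 1 = \left(S^{2} + S^{2}\right) + 1 = 2 S^{2} + 1 = 1 + 2 S^{2}$)
$K = -4$ ($K = 1 - 5 = -4$)
$6 + K T{\left(\left(-2\right) 0 + 0 \left(-3\right) \right)} = 6 - 4 \left(1 + 2 \left(\left(-2\right) 0 + 0 \left(-3\right)\right)^{2}\right) = 6 - 4 \left(1 + 2 \left(0 + 0\right)^{2}\right) = 6 - 4 \left(1 + 2 \cdot 0^{2}\right) = 6 - 4 \left(1 + 2 \cdot 0\right) = 6 - 4 \left(1 + 0\right) = 6 - 4 = 2$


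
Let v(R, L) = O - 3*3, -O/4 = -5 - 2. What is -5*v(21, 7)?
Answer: -95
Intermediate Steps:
O = 28 (O = -4*(-5 - 2) = -4*(-7) = 28)
v(R, L) = 19 (v(R, L) = 28 - 3*3 = 28 - 9 = 19)
-5*v(21, 7) = -5*19 = -95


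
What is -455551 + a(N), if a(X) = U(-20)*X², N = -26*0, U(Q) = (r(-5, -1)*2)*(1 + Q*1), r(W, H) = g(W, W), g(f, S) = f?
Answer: -455551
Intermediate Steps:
r(W, H) = W
U(Q) = -10 - 10*Q (U(Q) = (-5*2)*(1 + Q*1) = -10*(1 + Q) = -10 - 10*Q)
N = 0
a(X) = 190*X² (a(X) = (-10 - 10*(-20))*X² = (-10 + 200)*X² = 190*X²)
-455551 + a(N) = -455551 + 190*0² = -455551 + 190*0 = -455551 + 0 = -455551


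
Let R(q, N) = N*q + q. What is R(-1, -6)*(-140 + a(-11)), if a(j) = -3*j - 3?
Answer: -550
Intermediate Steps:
a(j) = -3 - 3*j
R(q, N) = q + N*q
R(-1, -6)*(-140 + a(-11)) = (-(1 - 6))*(-140 + (-3 - 3*(-11))) = (-1*(-5))*(-140 + (-3 + 33)) = 5*(-140 + 30) = 5*(-110) = -550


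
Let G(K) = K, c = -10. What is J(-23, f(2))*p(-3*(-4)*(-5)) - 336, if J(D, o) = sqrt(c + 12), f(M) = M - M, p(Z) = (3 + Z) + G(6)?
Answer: -336 - 51*sqrt(2) ≈ -408.13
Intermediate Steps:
p(Z) = 9 + Z (p(Z) = (3 + Z) + 6 = 9 + Z)
f(M) = 0
J(D, o) = sqrt(2) (J(D, o) = sqrt(-10 + 12) = sqrt(2))
J(-23, f(2))*p(-3*(-4)*(-5)) - 336 = sqrt(2)*(9 - 3*(-4)*(-5)) - 336 = sqrt(2)*(9 + 12*(-5)) - 336 = sqrt(2)*(9 - 60) - 336 = sqrt(2)*(-51) - 336 = -51*sqrt(2) - 336 = -336 - 51*sqrt(2)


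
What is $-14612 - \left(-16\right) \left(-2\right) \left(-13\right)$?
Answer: $-14196$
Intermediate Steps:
$-14612 - \left(-16\right) \left(-2\right) \left(-13\right) = -14612 - 32 \left(-13\right) = -14612 - -416 = -14612 + 416 = -14196$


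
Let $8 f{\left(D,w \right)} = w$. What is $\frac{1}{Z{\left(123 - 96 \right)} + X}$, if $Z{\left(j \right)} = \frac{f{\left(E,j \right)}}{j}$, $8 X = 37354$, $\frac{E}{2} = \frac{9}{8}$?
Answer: $\frac{8}{37355} \approx 0.00021416$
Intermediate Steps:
$E = \frac{9}{4}$ ($E = 2 \cdot \frac{9}{8} = \frac{9}{4} \approx 2.25$)
$f{\left(D,w \right)} = \frac{w}{8}$
$X = \frac{18677}{4}$ ($X = \frac{1}{8} \cdot 37354 = \frac{18677}{4} \approx 4669.3$)
$Z{\left(j \right)} = \frac{1}{8}$ ($Z{\left(j \right)} = \frac{\frac{1}{8} j}{j} = \frac{1}{8}$)
$\frac{1}{Z{\left(123 - 96 \right)} + X} = \frac{1}{\frac{1}{8} + \frac{18677}{4}} = \frac{1}{\frac{37355}{8}} = \frac{8}{37355}$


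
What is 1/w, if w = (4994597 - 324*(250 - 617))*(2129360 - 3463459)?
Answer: -1/6821921906995 ≈ -1.4659e-13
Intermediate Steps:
w = -6821921906995 (w = (4994597 - 324*(-367))*(-1334099) = (4994597 + 118908)*(-1334099) = 5113505*(-1334099) = -6821921906995)
1/w = 1/(-6821921906995) = -1/6821921906995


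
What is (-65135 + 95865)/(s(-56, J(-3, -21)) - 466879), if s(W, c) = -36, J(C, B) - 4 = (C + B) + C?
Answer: -6146/93383 ≈ -0.065815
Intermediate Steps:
J(C, B) = 4 + B + 2*C (J(C, B) = 4 + ((C + B) + C) = 4 + ((B + C) + C) = 4 + (B + 2*C) = 4 + B + 2*C)
(-65135 + 95865)/(s(-56, J(-3, -21)) - 466879) = (-65135 + 95865)/(-36 - 466879) = 30730/(-466915) = 30730*(-1/466915) = -6146/93383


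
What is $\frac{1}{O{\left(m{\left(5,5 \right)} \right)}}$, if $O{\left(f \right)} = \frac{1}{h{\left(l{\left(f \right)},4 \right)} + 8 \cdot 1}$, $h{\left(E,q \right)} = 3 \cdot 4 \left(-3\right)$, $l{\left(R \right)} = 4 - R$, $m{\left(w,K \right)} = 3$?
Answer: $-28$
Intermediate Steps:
$h{\left(E,q \right)} = -36$ ($h{\left(E,q \right)} = 12 \left(-3\right) = -36$)
$O{\left(f \right)} = - \frac{1}{28}$ ($O{\left(f \right)} = \frac{1}{-36 + 8 \cdot 1} = \frac{1}{-36 + 8} = \frac{1}{-28} = - \frac{1}{28}$)
$\frac{1}{O{\left(m{\left(5,5 \right)} \right)}} = \frac{1}{- \frac{1}{28}} = -28$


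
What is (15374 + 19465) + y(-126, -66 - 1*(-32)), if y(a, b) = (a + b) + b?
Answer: 34645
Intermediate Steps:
y(a, b) = a + 2*b
(15374 + 19465) + y(-126, -66 - 1*(-32)) = (15374 + 19465) + (-126 + 2*(-66 - 1*(-32))) = 34839 + (-126 + 2*(-66 + 32)) = 34839 + (-126 + 2*(-34)) = 34839 + (-126 - 68) = 34839 - 194 = 34645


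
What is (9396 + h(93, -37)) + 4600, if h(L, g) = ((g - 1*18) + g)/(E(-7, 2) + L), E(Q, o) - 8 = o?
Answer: 1441496/103 ≈ 13995.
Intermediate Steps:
E(Q, o) = 8 + o
h(L, g) = (-18 + 2*g)/(10 + L) (h(L, g) = ((g - 1*18) + g)/((8 + 2) + L) = ((g - 18) + g)/(10 + L) = ((-18 + g) + g)/(10 + L) = (-18 + 2*g)/(10 + L))
(9396 + h(93, -37)) + 4600 = (9396 + 2*(-9 - 37)/(10 + 93)) + 4600 = (9396 + 2*(-46)/103) + 4600 = (9396 + 2*(1/103)*(-46)) + 4600 = (9396 - 92/103) + 4600 = 967696/103 + 4600 = 1441496/103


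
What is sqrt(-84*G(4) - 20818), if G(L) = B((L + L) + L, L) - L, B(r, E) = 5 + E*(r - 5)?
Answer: I*sqrt(23254) ≈ 152.49*I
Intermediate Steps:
B(r, E) = 5 + E*(-5 + r)
G(L) = 5 - 6*L + 3*L**2 (G(L) = (5 - 5*L + L*((L + L) + L)) - L = (5 - 5*L + L*(2*L + L)) - L = (5 - 5*L + L*(3*L)) - L = (5 - 5*L + 3*L**2) - L = 5 - 6*L + 3*L**2)
sqrt(-84*G(4) - 20818) = sqrt(-84*(5 - 6*4 + 3*4**2) - 20818) = sqrt(-84*(5 - 24 + 3*16) - 20818) = sqrt(-84*(5 - 24 + 48) - 20818) = sqrt(-84*29 - 20818) = sqrt(-2436 - 20818) = sqrt(-23254) = I*sqrt(23254)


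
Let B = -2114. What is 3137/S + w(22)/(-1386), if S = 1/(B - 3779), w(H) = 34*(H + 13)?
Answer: -1830147844/99 ≈ -1.8486e+7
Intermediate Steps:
w(H) = 442 + 34*H (w(H) = 34*(13 + H) = 442 + 34*H)
S = -1/5893 (S = 1/(-2114 - 3779) = 1/(-5893) = -1/5893 ≈ -0.00016969)
3137/S + w(22)/(-1386) = 3137/(-1/5893) + (442 + 34*22)/(-1386) = 3137*(-5893) + (442 + 748)*(-1/1386) = -18486341 + 1190*(-1/1386) = -18486341 - 85/99 = -1830147844/99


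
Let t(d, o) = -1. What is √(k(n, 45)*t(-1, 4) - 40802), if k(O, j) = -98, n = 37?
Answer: 16*I*√159 ≈ 201.75*I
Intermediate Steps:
√(k(n, 45)*t(-1, 4) - 40802) = √(-98*(-1) - 40802) = √(98 - 40802) = √(-40704) = 16*I*√159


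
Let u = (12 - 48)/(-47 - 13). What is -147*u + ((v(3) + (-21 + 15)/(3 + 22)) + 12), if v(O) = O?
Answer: -1836/25 ≈ -73.440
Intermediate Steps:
u = ⅗ (u = -36/(-60) = -36*(-1/60) = ⅗ ≈ 0.60000)
-147*u + ((v(3) + (-21 + 15)/(3 + 22)) + 12) = -147*⅗ + ((3 + (-21 + 15)/(3 + 22)) + 12) = -441/5 + ((3 - 6/25) + 12) = -441/5 + (69/25 + 12) = -441/5 + 369/25 = -1836/25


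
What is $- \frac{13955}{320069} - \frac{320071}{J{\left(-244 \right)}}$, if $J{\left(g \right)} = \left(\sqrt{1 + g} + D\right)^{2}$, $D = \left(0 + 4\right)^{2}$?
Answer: $\frac{2 \left(- 2009520 \sqrt{3} + 51222493157 i\right)}{320069 \left(- 13 i + 288 \sqrt{3}\right)} \approx -16.754 + 641.21 i$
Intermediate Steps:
$D = 16$ ($D = 4^{2} = 16$)
$J{\left(g \right)} = \left(16 + \sqrt{1 + g}\right)^{2}$ ($J{\left(g \right)} = \left(\sqrt{1 + g} + 16\right)^{2} = \left(16 + \sqrt{1 + g}\right)^{2}$)
$- \frac{13955}{320069} - \frac{320071}{J{\left(-244 \right)}} = - \frac{13955}{320069} - \frac{320071}{\left(16 + \sqrt{1 - 244}\right)^{2}} = \left(-13955\right) \frac{1}{320069} - \frac{320071}{\left(16 + \sqrt{-243}\right)^{2}} = - \frac{13955}{320069} - \frac{320071}{\left(16 + 9 i \sqrt{3}\right)^{2}}$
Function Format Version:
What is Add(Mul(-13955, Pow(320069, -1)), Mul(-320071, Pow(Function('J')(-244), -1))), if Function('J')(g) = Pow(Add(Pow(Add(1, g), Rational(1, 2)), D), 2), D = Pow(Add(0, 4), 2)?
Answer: Mul(Rational(2, 320069), Pow(Add(Mul(-13, I), Mul(288, Pow(3, Rational(1, 2)))), -1), Add(Mul(-2009520, Pow(3, Rational(1, 2))), Mul(51222493157, I))) ≈ Add(-16.754, Mul(641.21, I))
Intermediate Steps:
D = 16 (D = Pow(4, 2) = 16)
Function('J')(g) = Pow(Add(16, Pow(Add(1, g), Rational(1, 2))), 2) (Function('J')(g) = Pow(Add(Pow(Add(1, g), Rational(1, 2)), 16), 2) = Pow(Add(16, Pow(Add(1, g), Rational(1, 2))), 2))
Add(Mul(-13955, Pow(320069, -1)), Mul(-320071, Pow(Function('J')(-244), -1))) = Add(Mul(-13955, Pow(320069, -1)), Mul(-320071, Pow(Pow(Add(16, Pow(Add(1, -244), Rational(1, 2))), 2), -1))) = Add(Mul(-13955, Rational(1, 320069)), Mul(-320071, Pow(Pow(Add(16, Pow(-243, Rational(1, 2))), 2), -1))) = Add(Rational(-13955, 320069), Mul(-320071, Pow(Pow(Add(16, Mul(9, I, Pow(3, Rational(1, 2)))), 2), -1))) = Add(Rational(-13955, 320069), Mul(-320071, Pow(Add(16, Mul(9, I, Pow(3, Rational(1, 2)))), -2)))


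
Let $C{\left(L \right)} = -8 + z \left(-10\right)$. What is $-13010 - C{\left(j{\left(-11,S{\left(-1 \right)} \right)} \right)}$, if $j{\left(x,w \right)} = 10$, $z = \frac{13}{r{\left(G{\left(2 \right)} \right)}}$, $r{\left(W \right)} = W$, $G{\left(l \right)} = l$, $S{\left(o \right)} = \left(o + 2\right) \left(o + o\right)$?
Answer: $-12937$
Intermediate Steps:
$S{\left(o \right)} = 2 o \left(2 + o\right)$ ($S{\left(o \right)} = \left(2 + o\right) 2 o = 2 o \left(2 + o\right)$)
$z = \frac{13}{2} \approx 6.5$
$C{\left(L \right)} = -73$ ($C{\left(L \right)} = -8 + \frac{13}{2} \left(-10\right) = -8 - 65 = -73$)
$-13010 - C{\left(j{\left(-11,S{\left(-1 \right)} \right)} \right)} = -13010 - -73 = -13010 + 73 = -12937$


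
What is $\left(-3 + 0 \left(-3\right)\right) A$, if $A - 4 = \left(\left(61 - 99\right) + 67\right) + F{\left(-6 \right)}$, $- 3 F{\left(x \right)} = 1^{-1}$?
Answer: $-98$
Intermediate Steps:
$F{\left(x \right)} = - \frac{1}{3}$ ($F{\left(x \right)} = - \frac{1}{3 \cdot 1} = \left(- \frac{1}{3}\right) 1 = - \frac{1}{3}$)
$A = \frac{98}{3}$ ($A = 4 + \left(\left(\left(61 - 99\right) + 67\right) - \frac{1}{3}\right) = 4 + \left(\left(-38 + 67\right) - \frac{1}{3}\right) = 4 + \left(29 - \frac{1}{3}\right) = 4 + \frac{86}{3} = \frac{98}{3} \approx 32.667$)
$\left(-3 + 0 \left(-3\right)\right) A = \left(-3 + 0 \left(-3\right)\right) \frac{98}{3} = \left(-3 + 0\right) \frac{98}{3} = \left(-3\right) \frac{98}{3} = -98$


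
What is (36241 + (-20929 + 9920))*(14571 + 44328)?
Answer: 1486139568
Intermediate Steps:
(36241 + (-20929 + 9920))*(14571 + 44328) = (36241 - 11009)*58899 = 25232*58899 = 1486139568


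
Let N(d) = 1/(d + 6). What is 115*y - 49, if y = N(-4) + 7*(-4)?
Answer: -6423/2 ≈ -3211.5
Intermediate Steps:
N(d) = 1/(6 + d)
y = -55/2 (y = 1/(6 - 4) + 7*(-4) = 1/2 - 28 = ½ - 28 = -55/2 ≈ -27.500)
115*y - 49 = 115*(-55/2) - 49 = -6325/2 - 49 = -6423/2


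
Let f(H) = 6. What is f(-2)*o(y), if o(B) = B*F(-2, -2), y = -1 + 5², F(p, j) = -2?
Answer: -288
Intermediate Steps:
y = 24 (y = -1 + 25 = 24)
o(B) = -2*B (o(B) = B*(-2) = -2*B)
f(-2)*o(y) = 6*(-2*24) = 6*(-48) = -288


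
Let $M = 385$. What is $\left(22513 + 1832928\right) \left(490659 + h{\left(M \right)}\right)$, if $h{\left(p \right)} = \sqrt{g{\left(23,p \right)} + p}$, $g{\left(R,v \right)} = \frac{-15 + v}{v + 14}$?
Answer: $910388825619 + \frac{265063 \sqrt{61440015}}{57} \approx 9.1043 \cdot 10^{11}$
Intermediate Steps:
$g{\left(R,v \right)} = \frac{-15 + v}{14 + v}$
$h{\left(p \right)} = \sqrt{p + \frac{-15 + p}{14 + p}}$ ($h{\left(p \right)} = \sqrt{\frac{-15 + p}{14 + p} + p} = \sqrt{p + \frac{-15 + p}{14 + p}}$)
$\left(22513 + 1832928\right) \left(490659 + h{\left(M \right)}\right) = \left(22513 + 1832928\right) \left(490659 + \sqrt{\frac{-15 + 385 + 385 \left(14 + 385\right)}{14 + 385}}\right) = 1855441 \left(490659 + \sqrt{\frac{-15 + 385 + 385 \cdot 399}{399}}\right) = 1855441 \left(490659 + \sqrt{\frac{-15 + 385 + 153615}{399}}\right) = 1855441 \left(490659 + \sqrt{\frac{1}{399} \cdot 153985}\right) = 1855441 \left(490659 + \sqrt{\frac{153985}{399}}\right) = 1855441 \left(490659 + \frac{\sqrt{61440015}}{399}\right) = 910388825619 + \frac{265063 \sqrt{61440015}}{57}$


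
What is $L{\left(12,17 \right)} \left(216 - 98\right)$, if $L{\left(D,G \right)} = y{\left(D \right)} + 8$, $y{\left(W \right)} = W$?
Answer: $2360$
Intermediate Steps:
$L{\left(D,G \right)} = 8 + D$ ($L{\left(D,G \right)} = D + 8 = 8 + D$)
$L{\left(12,17 \right)} \left(216 - 98\right) = \left(8 + 12\right) \left(216 - 98\right) = 20 \cdot 118 = 2360$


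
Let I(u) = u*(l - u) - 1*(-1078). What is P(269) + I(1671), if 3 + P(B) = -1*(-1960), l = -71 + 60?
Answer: -2807587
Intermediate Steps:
l = -11
I(u) = 1078 + u*(-11 - u) (I(u) = u*(-11 - u) - 1*(-1078) = u*(-11 - u) + 1078 = 1078 + u*(-11 - u))
P(B) = 1957 (P(B) = -3 - 1*(-1960) = -3 + 1960 = 1957)
P(269) + I(1671) = 1957 + (1078 - 1*1671² - 11*1671) = 1957 + (1078 - 1*2792241 - 18381) = 1957 + (1078 - 2792241 - 18381) = 1957 - 2809544 = -2807587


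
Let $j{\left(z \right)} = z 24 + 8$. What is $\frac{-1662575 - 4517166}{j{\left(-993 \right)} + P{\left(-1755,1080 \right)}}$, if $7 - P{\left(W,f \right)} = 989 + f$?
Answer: $\frac{6179741}{25886} \approx 238.73$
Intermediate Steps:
$j{\left(z \right)} = 8 + 24 z$ ($j{\left(z \right)} = 24 z + 8 = 8 + 24 z$)
$P{\left(W,f \right)} = -982 - f$ ($P{\left(W,f \right)} = 7 - \left(989 + f\right) = -982 - f$)
$\frac{-1662575 - 4517166}{j{\left(-993 \right)} + P{\left(-1755,1080 \right)}} = \frac{-1662575 - 4517166}{\left(8 + 24 \left(-993\right)\right) - 2062} = - \frac{6179741}{\left(8 - 23832\right) - 2062} = - \frac{6179741}{-23824 - 2062} = - \frac{6179741}{-25886} = \left(-6179741\right) \left(- \frac{1}{25886}\right) = \frac{6179741}{25886}$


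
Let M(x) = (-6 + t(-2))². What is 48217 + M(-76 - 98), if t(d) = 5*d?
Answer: 48473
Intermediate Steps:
M(x) = 256 (M(x) = (-6 + 5*(-2))² = (-6 - 10)² = (-16)² = 256)
48217 + M(-76 - 98) = 48217 + 256 = 48473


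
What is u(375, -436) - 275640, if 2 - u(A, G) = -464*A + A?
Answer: -102013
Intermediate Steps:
u(A, G) = 2 + 463*A (u(A, G) = 2 - (-464*A + A) = 2 - (-463)*A = 2 + 463*A)
u(375, -436) - 275640 = (2 + 463*375) - 275640 = (2 + 173625) - 275640 = 173627 - 275640 = -102013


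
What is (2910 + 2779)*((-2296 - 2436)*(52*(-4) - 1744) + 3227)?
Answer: 52566877699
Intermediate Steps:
(2910 + 2779)*((-2296 - 2436)*(52*(-4) - 1744) + 3227) = 5689*(-4732*(-208 - 1744) + 3227) = 5689*(-4732*(-1952) + 3227) = 5689*(9236864 + 3227) = 5689*9240091 = 52566877699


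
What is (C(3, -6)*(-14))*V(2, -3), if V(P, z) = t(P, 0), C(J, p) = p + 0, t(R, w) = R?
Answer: 168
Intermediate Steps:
C(J, p) = p
V(P, z) = P
(C(3, -6)*(-14))*V(2, -3) = -6*(-14)*2 = 84*2 = 168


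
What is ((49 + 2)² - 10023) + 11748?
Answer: 4326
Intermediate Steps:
((49 + 2)² - 10023) + 11748 = (51² - 10023) + 11748 = (2601 - 10023) + 11748 = -7422 + 11748 = 4326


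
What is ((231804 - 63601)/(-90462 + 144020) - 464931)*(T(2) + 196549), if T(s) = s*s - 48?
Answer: -4893093639998975/53558 ≈ -9.1361e+10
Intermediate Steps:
T(s) = -48 + s**2 (T(s) = s**2 - 48 = -48 + s**2)
((231804 - 63601)/(-90462 + 144020) - 464931)*(T(2) + 196549) = ((231804 - 63601)/(-90462 + 144020) - 464931)*((-48 + 2**2) + 196549) = (168203/53558 - 464931)*((-48 + 4) + 196549) = (168203*(1/53558) - 464931)*(-44 + 196549) = (168203/53558 - 464931)*196505 = -24900606295/53558*196505 = -4893093639998975/53558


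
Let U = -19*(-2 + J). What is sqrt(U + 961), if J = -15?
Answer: 2*sqrt(321) ≈ 35.833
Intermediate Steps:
U = 323 (U = -19*(-2 - 15) = -19*(-17) = 323)
sqrt(U + 961) = sqrt(323 + 961) = sqrt(1284) = 2*sqrt(321)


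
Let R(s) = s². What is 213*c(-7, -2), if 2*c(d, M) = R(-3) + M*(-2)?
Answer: 2769/2 ≈ 1384.5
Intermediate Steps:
c(d, M) = 9/2 - M (c(d, M) = ((-3)² + M*(-2))/2 = (9 - 2*M)/2 = 9/2 - M)
213*c(-7, -2) = 213*(9/2 - 1*(-2)) = 213*(9/2 + 2) = 213*(13/2) = 2769/2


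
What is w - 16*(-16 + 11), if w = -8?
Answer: 72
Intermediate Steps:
w - 16*(-16 + 11) = -8 - 16*(-16 + 11) = -8 - 16*(-5) = -8 + 80 = 72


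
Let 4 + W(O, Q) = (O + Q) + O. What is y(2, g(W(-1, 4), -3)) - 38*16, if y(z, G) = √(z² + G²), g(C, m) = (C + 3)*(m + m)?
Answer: -608 + 2*√10 ≈ -601.68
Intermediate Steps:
W(O, Q) = -4 + Q + 2*O (W(O, Q) = -4 + ((O + Q) + O) = -4 + (Q + 2*O) = -4 + Q + 2*O)
g(C, m) = 2*m*(3 + C) (g(C, m) = (3 + C)*(2*m) = 2*m*(3 + C))
y(z, G) = √(G² + z²)
y(2, g(W(-1, 4), -3)) - 38*16 = √((2*(-3)*(3 + (-4 + 4 + 2*(-1))))² + 2²) - 38*16 = √((2*(-3)*(3 + (-4 + 4 - 2)))² + 4) - 608 = √((2*(-3)*(3 - 2))² + 4) - 608 = √((2*(-3)*1)² + 4) - 608 = √((-6)² + 4) - 608 = √(36 + 4) - 608 = √40 - 608 = 2*√10 - 608 = -608 + 2*√10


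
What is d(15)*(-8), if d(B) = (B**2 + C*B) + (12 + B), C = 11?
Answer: -3336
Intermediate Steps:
d(B) = 12 + B**2 + 12*B (d(B) = (B**2 + 11*B) + (12 + B) = 12 + B**2 + 12*B)
d(15)*(-8) = (12 + 15**2 + 12*15)*(-8) = (12 + 225 + 180)*(-8) = 417*(-8) = -3336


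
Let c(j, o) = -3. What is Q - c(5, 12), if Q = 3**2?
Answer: 12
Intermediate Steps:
Q = 9
Q - c(5, 12) = 9 - 1*(-3) = 9 + 3 = 12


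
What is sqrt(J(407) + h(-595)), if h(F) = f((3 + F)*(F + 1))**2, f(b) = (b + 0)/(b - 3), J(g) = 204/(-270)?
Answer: sqrt(30228693574)/351645 ≈ 0.49443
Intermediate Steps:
J(g) = -34/45 (J(g) = 204*(-1/270) = -34/45)
f(b) = b/(-3 + b)
h(F) = (1 + F)**2*(3 + F)**2/(-3 + (1 + F)*(3 + F))**2 (h(F) = (((3 + F)*(F + 1))/(-3 + (3 + F)*(F + 1)))**2 = (((3 + F)*(1 + F))/(-3 + (3 + F)*(1 + F)))**2 = (((1 + F)*(3 + F))/(-3 + (1 + F)*(3 + F)))**2 = ((1 + F)*(3 + F)/(-3 + (1 + F)*(3 + F)))**2 = (1 + F)**2*(3 + F)**2/(-3 + (1 + F)*(3 + F))**2)
sqrt(J(407) + h(-595)) = sqrt(-34/45 + (3 + (-595)**2 + 4*(-595))**2/((-595)**2*(4 - 595)**2)) = sqrt(-34/45 + (1/354025)*(3 + 354025 - 2380)**2/(-591)**2) = sqrt(-34/45 + (1/354025)*(1/349281)*351648**2) = sqrt(-34/45 + (1/354025)*(1/349281)*123656315904) = sqrt(-34/45 + 13739590656/13739356225) = sqrt(30228693574/123654206025) = sqrt(30228693574)/351645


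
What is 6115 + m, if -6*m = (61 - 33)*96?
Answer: 5667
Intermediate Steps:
m = -448 (m = -(61 - 33)*96/6 = -14*96/3 = -⅙*2688 = -448)
6115 + m = 6115 - 448 = 5667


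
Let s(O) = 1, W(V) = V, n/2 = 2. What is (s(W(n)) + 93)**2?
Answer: 8836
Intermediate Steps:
n = 4 (n = 2*2 = 4)
(s(W(n)) + 93)**2 = (1 + 93)**2 = 94**2 = 8836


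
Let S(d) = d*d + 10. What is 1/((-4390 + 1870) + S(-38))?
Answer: -1/1066 ≈ -0.00093809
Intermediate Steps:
S(d) = 10 + d² (S(d) = d² + 10 = 10 + d²)
1/((-4390 + 1870) + S(-38)) = 1/((-4390 + 1870) + (10 + (-38)²)) = 1/(-2520 + (10 + 1444)) = 1/(-2520 + 1454) = 1/(-1066) = -1/1066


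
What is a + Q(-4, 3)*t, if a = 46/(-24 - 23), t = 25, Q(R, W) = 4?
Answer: 4654/47 ≈ 99.021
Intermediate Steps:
a = -46/47 (a = 46/(-47) = 46*(-1/47) = -46/47 ≈ -0.97872)
a + Q(-4, 3)*t = -46/47 + 4*25 = -46/47 + 100 = 4654/47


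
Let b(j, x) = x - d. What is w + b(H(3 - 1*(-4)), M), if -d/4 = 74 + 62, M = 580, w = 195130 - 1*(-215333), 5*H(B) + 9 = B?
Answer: 411587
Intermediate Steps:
H(B) = -9/5 + B/5
w = 410463 (w = 195130 + 215333 = 410463)
d = -544 (d = -4*(74 + 62) = -4*136 = -544)
b(j, x) = 544 + x (b(j, x) = x - 1*(-544) = x + 544 = 544 + x)
w + b(H(3 - 1*(-4)), M) = 410463 + (544 + 580) = 410463 + 1124 = 411587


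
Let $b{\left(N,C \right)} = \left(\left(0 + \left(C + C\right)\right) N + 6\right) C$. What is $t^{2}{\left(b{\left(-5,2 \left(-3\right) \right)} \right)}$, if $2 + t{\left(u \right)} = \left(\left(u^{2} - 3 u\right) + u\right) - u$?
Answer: $24964632004$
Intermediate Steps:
$b{\left(N,C \right)} = C \left(6 + 2 C N\right)$ ($b{\left(N,C \right)} = \left(\left(0 + 2 C\right) N + 6\right) C = \left(2 C N + 6\right) C = \left(6 + 2 C N\right) C = C \left(6 + 2 C N\right)$)
$t{\left(u \right)} = -2 + u^{2} - 3 u$ ($t{\left(u \right)} = -2 - \left(- u^{2} + 3 u\right) = -2 + \left(u^{2} - 3 u\right) = -2 + u^{2} - 3 u$)
$t^{2}{\left(b{\left(-5,2 \left(-3\right) \right)} \right)} = \left(-2 + \left(2 \cdot 2 \left(-3\right) \left(3 + 2 \left(-3\right) \left(-5\right)\right)\right)^{2} - 3 \cdot 2 \cdot 2 \left(-3\right) \left(3 + 2 \left(-3\right) \left(-5\right)\right)\right)^{2} = \left(-2 + \left(2 \left(-6\right) \left(3 - -30\right)\right)^{2} - 3 \cdot 2 \left(-6\right) \left(3 - -30\right)\right)^{2} = \left(-2 + \left(2 \left(-6\right) \left(3 + 30\right)\right)^{2} - 3 \cdot 2 \left(-6\right) \left(3 + 30\right)\right)^{2} = \left(-2 + \left(2 \left(-6\right) 33\right)^{2} - 3 \cdot 2 \left(-6\right) 33\right)^{2} = \left(-2 + \left(-396\right)^{2} - -1188\right)^{2} = \left(-2 + 156816 + 1188\right)^{2} = 158002^{2} = 24964632004$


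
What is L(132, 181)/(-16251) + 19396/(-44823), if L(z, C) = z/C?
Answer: -19019304104/43947920571 ≈ -0.43277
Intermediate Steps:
L(132, 181)/(-16251) + 19396/(-44823) = (132/181)/(-16251) + 19396/(-44823) = (132*(1/181))*(-1/16251) + 19396*(-1/44823) = (132/181)*(-1/16251) - 19396/44823 = -44/980477 - 19396/44823 = -19019304104/43947920571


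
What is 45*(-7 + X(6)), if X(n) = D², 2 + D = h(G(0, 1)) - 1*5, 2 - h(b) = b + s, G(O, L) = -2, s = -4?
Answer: -270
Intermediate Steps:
h(b) = 6 - b (h(b) = 2 - (b - 4) = 2 - (-4 + b) = 2 + (4 - b) = 6 - b)
D = 1 (D = -2 + ((6 - 1*(-2)) - 1*5) = -2 + ((6 + 2) - 5) = -2 + (8 - 5) = -2 + 3 = 1)
X(n) = 1 (X(n) = 1² = 1)
45*(-7 + X(6)) = 45*(-7 + 1) = 45*(-6) = -270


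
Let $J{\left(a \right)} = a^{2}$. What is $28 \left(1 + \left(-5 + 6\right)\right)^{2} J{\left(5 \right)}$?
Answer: $2800$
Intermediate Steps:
$28 \left(1 + \left(-5 + 6\right)\right)^{2} J{\left(5 \right)} = 28 \left(1 + \left(-5 + 6\right)\right)^{2} \cdot 5^{2} = 28 \left(1 + 1\right)^{2} \cdot 25 = 28 \cdot 2^{2} \cdot 25 = 28 \cdot 4 \cdot 25 = 112 \cdot 25 = 2800$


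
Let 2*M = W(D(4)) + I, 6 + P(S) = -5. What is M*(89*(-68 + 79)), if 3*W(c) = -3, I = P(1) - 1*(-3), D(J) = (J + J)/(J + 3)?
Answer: -8811/2 ≈ -4405.5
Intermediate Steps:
D(J) = 2*J/(3 + J) (D(J) = (2*J)/(3 + J) = 2*J/(3 + J))
P(S) = -11 (P(S) = -6 - 5 = -11)
I = -8 (I = -11 - 1*(-3) = -11 + 3 = -8)
W(c) = -1 (W(c) = (⅓)*(-3) = -1)
M = -9/2 (M = (-1 - 8)/2 = (½)*(-9) = -9/2 ≈ -4.5000)
M*(89*(-68 + 79)) = -801*(-68 + 79)/2 = -801*11/2 = -9/2*979 = -8811/2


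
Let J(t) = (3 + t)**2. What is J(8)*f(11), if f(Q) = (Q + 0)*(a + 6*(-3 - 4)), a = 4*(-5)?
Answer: -82522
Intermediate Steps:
a = -20
f(Q) = -62*Q (f(Q) = (Q + 0)*(-20 + 6*(-3 - 4)) = Q*(-20 + 6*(-7)) = Q*(-20 - 42) = Q*(-62) = -62*Q)
J(8)*f(11) = (3 + 8)**2*(-62*11) = 11**2*(-682) = 121*(-682) = -82522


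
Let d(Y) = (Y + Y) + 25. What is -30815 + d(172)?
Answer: -30446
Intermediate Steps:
d(Y) = 25 + 2*Y (d(Y) = 2*Y + 25 = 25 + 2*Y)
-30815 + d(172) = -30815 + (25 + 2*172) = -30815 + (25 + 344) = -30815 + 369 = -30446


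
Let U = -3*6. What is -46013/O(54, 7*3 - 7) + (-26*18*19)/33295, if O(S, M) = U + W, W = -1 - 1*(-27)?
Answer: -1532073971/266360 ≈ -5751.9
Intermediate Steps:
W = 26 (W = -1 + 27 = 26)
U = -18
O(S, M) = 8 (O(S, M) = -18 + 26 = 8)
-46013/O(54, 7*3 - 7) + (-26*18*19)/33295 = -46013/8 + (-26*18*19)/33295 = -46013*1/8 - 468*19*(1/33295) = -46013/8 - 8892*1/33295 = -46013/8 - 8892/33295 = -1532073971/266360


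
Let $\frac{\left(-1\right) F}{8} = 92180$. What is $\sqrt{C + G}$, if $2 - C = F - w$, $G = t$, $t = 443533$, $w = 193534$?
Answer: $\sqrt{1374509} \approx 1172.4$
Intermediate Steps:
$F = -737440$ ($F = \left(-8\right) 92180 = -737440$)
$G = 443533$
$C = 930976$ ($C = 2 - \left(-737440 - 193534\right) = 2 - -930974 = 2 + 930974 = 930976$)
$\sqrt{C + G} = \sqrt{930976 + 443533} = \sqrt{1374509}$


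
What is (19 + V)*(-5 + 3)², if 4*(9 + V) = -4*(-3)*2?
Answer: 64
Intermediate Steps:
V = -3 (V = -9 + (-4*(-3)*2)/4 = -9 + (12*2)/4 = -9 + (¼)*24 = -9 + 6 = -3)
(19 + V)*(-5 + 3)² = (19 - 3)*(-5 + 3)² = 16*(-2)² = 16*4 = 64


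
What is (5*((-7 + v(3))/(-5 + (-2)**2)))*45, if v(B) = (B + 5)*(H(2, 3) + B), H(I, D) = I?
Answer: -7425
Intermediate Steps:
v(B) = (2 + B)*(5 + B) (v(B) = (B + 5)*(2 + B) = (5 + B)*(2 + B) = (2 + B)*(5 + B))
(5*((-7 + v(3))/(-5 + (-2)**2)))*45 = (5*((-7 + (10 + 3**2 + 7*3))/(-5 + (-2)**2)))*45 = (5*((-7 + (10 + 9 + 21))/(-5 + 4)))*45 = (5*((-7 + 40)/(-1)))*45 = (5*(33*(-1)))*45 = (5*(-33))*45 = -165*45 = -7425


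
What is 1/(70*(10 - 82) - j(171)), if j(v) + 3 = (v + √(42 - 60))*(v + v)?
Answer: I/(3*(-21173*I + 342*√2)) ≈ -1.5735e-5 + 3.5944e-7*I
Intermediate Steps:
j(v) = -3 + 2*v*(v + 3*I*√2) (j(v) = -3 + (v + √(42 - 60))*(v + v) = -3 + (v + √(-18))*(2*v) = -3 + (v + 3*I*√2)*(2*v) = -3 + 2*v*(v + 3*I*√2))
1/(70*(10 - 82) - j(171)) = 1/(70*(10 - 82) - (-3 + 2*171² + 6*I*171*√2)) = 1/(70*(-72) - (-3 + 2*29241 + 1026*I*√2)) = 1/(-5040 - (-3 + 58482 + 1026*I*√2)) = 1/(-5040 - (58479 + 1026*I*√2)) = 1/(-5040 + (-58479 - 1026*I*√2)) = 1/(-63519 - 1026*I*√2)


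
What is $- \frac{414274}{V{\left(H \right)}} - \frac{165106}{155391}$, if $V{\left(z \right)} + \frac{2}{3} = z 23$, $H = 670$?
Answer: $- \frac{112911065}{4040166} \approx -27.947$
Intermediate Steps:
$V{\left(z \right)} = - \frac{2}{3} + 23 z$ ($V{\left(z \right)} = - \frac{2}{3} + z 23 = - \frac{2}{3} + 23 z$)
$- \frac{414274}{V{\left(H \right)}} - \frac{165106}{155391} = - \frac{414274}{- \frac{2}{3} + 23 \cdot 670} - \frac{165106}{155391} = - \frac{414274}{- \frac{2}{3} + 15410} - \frac{165106}{155391} = - \frac{414274}{\frac{46228}{3}} - \frac{165106}{155391} = \left(-414274\right) \frac{3}{46228} - \frac{165106}{155391} = - \frac{699}{26} - \frac{165106}{155391} = - \frac{112911065}{4040166}$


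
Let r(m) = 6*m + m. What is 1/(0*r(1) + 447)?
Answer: 1/447 ≈ 0.0022371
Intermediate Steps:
r(m) = 7*m
1/(0*r(1) + 447) = 1/(0*(7*1) + 447) = 1/(0*7 + 447) = 1/(0 + 447) = 1/447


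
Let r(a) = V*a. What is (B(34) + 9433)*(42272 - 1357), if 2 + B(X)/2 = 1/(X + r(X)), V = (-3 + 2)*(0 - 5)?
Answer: 39350369485/102 ≈ 3.8579e+8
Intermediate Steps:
V = 5 (V = -1*(-5) = 5)
r(a) = 5*a
B(X) = -4 + 1/(3*X) (B(X) = -4 + 2/(X + 5*X) = -4 + 2/((6*X)) = -4 + 2*(1/(6*X)) = -4 + 1/(3*X))
(B(34) + 9433)*(42272 - 1357) = ((-4 + (⅓)/34) + 9433)*(42272 - 1357) = ((-4 + (⅓)*(1/34)) + 9433)*40915 = ((-4 + 1/102) + 9433)*40915 = (-407/102 + 9433)*40915 = (961759/102)*40915 = 39350369485/102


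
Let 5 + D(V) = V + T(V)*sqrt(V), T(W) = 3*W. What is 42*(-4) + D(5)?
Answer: -168 + 15*sqrt(5) ≈ -134.46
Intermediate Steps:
D(V) = -5 + V + 3*V**(3/2) (D(V) = -5 + (V + (3*V)*sqrt(V)) = -5 + (V + 3*V**(3/2)) = -5 + V + 3*V**(3/2))
42*(-4) + D(5) = 42*(-4) + (-5 + 5 + 3*5**(3/2)) = -168 + (-5 + 5 + 3*(5*sqrt(5))) = -168 + (-5 + 5 + 15*sqrt(5)) = -168 + 15*sqrt(5)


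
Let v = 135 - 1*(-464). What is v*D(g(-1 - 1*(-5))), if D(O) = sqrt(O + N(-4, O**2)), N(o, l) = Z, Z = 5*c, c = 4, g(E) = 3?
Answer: 599*sqrt(23) ≈ 2872.7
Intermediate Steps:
Z = 20 (Z = 5*4 = 20)
N(o, l) = 20
D(O) = sqrt(20 + O) (D(O) = sqrt(O + 20) = sqrt(20 + O))
v = 599 (v = 135 + 464 = 599)
v*D(g(-1 - 1*(-5))) = 599*sqrt(20 + 3) = 599*sqrt(23)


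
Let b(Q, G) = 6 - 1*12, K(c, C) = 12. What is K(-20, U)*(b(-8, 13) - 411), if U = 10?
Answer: -5004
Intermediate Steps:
b(Q, G) = -6 (b(Q, G) = 6 - 12 = -6)
K(-20, U)*(b(-8, 13) - 411) = 12*(-6 - 411) = 12*(-417) = -5004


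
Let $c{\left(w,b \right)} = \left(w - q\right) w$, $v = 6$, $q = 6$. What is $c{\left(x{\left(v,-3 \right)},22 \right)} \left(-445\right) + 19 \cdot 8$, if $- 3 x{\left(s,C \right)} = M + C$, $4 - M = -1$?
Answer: $- \frac{16432}{9} \approx -1825.8$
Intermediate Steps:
$M = 5$ ($M = 4 - -1 = 4 + 1 = 5$)
$x{\left(s,C \right)} = - \frac{5}{3} - \frac{C}{3}$ ($x{\left(s,C \right)} = - \frac{5 + C}{3} = - \frac{5}{3} - \frac{C}{3}$)
$c{\left(w,b \right)} = w \left(-6 + w\right)$ ($c{\left(w,b \right)} = \left(w - 6\right) w = \left(-6 + w\right) w = w \left(-6 + w\right)$)
$c{\left(x{\left(v,-3 \right)},22 \right)} \left(-445\right) + 19 \cdot 8 = \left(- \frac{5}{3} - -1\right) \left(-6 - \frac{2}{3}\right) \left(-445\right) + 19 \cdot 8 = \left(- \frac{5}{3} + 1\right) \left(-6 + \left(- \frac{5}{3} + 1\right)\right) \left(-445\right) + 152 = - \frac{2 \left(-6 - \frac{2}{3}\right)}{3} \left(-445\right) + 152 = \left(- \frac{2}{3}\right) \left(- \frac{20}{3}\right) \left(-445\right) + 152 = \frac{40}{9} \left(-445\right) + 152 = - \frac{17800}{9} + 152 = - \frac{16432}{9}$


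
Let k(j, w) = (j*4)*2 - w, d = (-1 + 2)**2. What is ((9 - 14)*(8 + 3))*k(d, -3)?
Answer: -605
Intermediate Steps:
d = 1 (d = 1**2 = 1)
k(j, w) = -w + 8*j (k(j, w) = (4*j)*2 - w = 8*j - w = -w + 8*j)
((9 - 14)*(8 + 3))*k(d, -3) = ((9 - 14)*(8 + 3))*(-1*(-3) + 8*1) = (-5*11)*(3 + 8) = -55*11 = -605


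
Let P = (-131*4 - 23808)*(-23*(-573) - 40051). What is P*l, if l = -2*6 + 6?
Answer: -3923097024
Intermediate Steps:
l = -6 (l = -12 + 6 = -6)
P = 653849504 (P = (-524 - 23808)*(13179 - 40051) = -24332*(-26872) = 653849504)
P*l = 653849504*(-6) = -3923097024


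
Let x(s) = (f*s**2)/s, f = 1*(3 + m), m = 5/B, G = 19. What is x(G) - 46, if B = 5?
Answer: 30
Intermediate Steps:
m = 1 (m = 5/5 = 5*(1/5) = 1)
f = 4 (f = 1*(3 + 1) = 1*4 = 4)
x(s) = 4*s (x(s) = (4*s**2)/s = 4*s)
x(G) - 46 = 4*19 - 46 = 76 - 46 = 30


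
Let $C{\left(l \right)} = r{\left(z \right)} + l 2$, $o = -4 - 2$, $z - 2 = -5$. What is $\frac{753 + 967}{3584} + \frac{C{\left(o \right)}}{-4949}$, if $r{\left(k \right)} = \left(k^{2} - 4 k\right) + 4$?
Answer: $\frac{151173}{316736} \approx 0.47728$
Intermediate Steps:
$z = -3$ ($z = 2 - 5 = -3$)
$r{\left(k \right)} = 4 + k^{2} - 4 k$
$o = -6$ ($o = -4 - 2 = -6$)
$C{\left(l \right)} = 25 + 2 l$ ($C{\left(l \right)} = \left(4 + \left(-3\right)^{2} - -12\right) + l 2 = \left(4 + 9 + 12\right) + 2 l = 25 + 2 l$)
$\frac{753 + 967}{3584} + \frac{C{\left(o \right)}}{-4949} = \frac{753 + 967}{3584} + \frac{25 + 2 \left(-6\right)}{-4949} = 1720 \cdot \frac{1}{3584} + \left(25 - 12\right) \left(- \frac{1}{4949}\right) = \frac{215}{448} + 13 \left(- \frac{1}{4949}\right) = \frac{215}{448} - \frac{13}{4949} = \frac{151173}{316736}$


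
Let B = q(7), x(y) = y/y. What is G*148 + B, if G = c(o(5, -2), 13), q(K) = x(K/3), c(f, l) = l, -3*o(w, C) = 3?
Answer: 1925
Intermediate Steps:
x(y) = 1
o(w, C) = -1 (o(w, C) = -⅓*3 = -1)
q(K) = 1
B = 1
G = 13
G*148 + B = 13*148 + 1 = 1924 + 1 = 1925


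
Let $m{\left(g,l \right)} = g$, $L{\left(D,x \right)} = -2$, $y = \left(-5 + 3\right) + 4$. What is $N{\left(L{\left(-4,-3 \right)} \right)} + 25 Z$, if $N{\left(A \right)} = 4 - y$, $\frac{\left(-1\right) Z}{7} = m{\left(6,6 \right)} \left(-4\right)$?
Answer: $4202$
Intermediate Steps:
$y = 2$ ($y = -2 + 4 = 2$)
$Z = 168$ ($Z = - 7 \cdot 6 \left(-4\right) = \left(-7\right) \left(-24\right) = 168$)
$N{\left(A \right)} = 2$ ($N{\left(A \right)} = 4 - 2 = 2$)
$N{\left(L{\left(-4,-3 \right)} \right)} + 25 Z = 2 + 25 \cdot 168 = 2 + 4200 = 4202$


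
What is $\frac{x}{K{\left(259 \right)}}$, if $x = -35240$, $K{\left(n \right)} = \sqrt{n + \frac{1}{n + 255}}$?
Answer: $- \frac{35240 \sqrt{68427278}}{133127} \approx -2189.7$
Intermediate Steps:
$K{\left(n \right)} = \sqrt{n + \frac{1}{255 + n}}$
$\frac{x}{K{\left(259 \right)}} = - \frac{35240}{\sqrt{\frac{1 + 259 \left(255 + 259\right)}{255 + 259}}} = - \frac{35240}{\sqrt{\frac{1 + 259 \cdot 514}{514}}} = - \frac{35240}{\sqrt{\frac{1 + 133126}{514}}} = - \frac{35240}{\sqrt{\frac{1}{514} \cdot 133127}} = - \frac{35240}{\sqrt{\frac{133127}{514}}} = - \frac{35240}{\frac{1}{514} \sqrt{68427278}} = - 35240 \frac{\sqrt{68427278}}{133127} = - \frac{35240 \sqrt{68427278}}{133127}$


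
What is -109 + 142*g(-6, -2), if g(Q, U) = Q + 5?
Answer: -251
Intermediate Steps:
g(Q, U) = 5 + Q
-109 + 142*g(-6, -2) = -109 + 142*(5 - 6) = -109 + 142*(-1) = -109 - 142 = -251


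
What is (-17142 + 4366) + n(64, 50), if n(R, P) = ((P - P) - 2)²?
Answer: -12772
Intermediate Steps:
n(R, P) = 4 (n(R, P) = (0 - 2)² = (-2)² = 4)
(-17142 + 4366) + n(64, 50) = (-17142 + 4366) + 4 = -12776 + 4 = -12772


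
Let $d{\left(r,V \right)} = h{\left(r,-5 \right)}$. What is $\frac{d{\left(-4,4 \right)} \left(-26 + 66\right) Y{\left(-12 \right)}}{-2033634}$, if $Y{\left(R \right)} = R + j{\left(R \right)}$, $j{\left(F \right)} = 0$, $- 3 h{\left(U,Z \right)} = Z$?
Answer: $\frac{400}{1016817} \approx 0.00039338$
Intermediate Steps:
$h{\left(U,Z \right)} = - \frac{Z}{3}$
$d{\left(r,V \right)} = \frac{5}{3}$ ($d{\left(r,V \right)} = \left(- \frac{1}{3}\right) \left(-5\right) = \frac{5}{3}$)
$Y{\left(R \right)} = R$ ($Y{\left(R \right)} = R + 0 = R$)
$\frac{d{\left(-4,4 \right)} \left(-26 + 66\right) Y{\left(-12 \right)}}{-2033634} = \frac{\frac{5 \left(-26 + 66\right)}{3} \left(-12\right)}{-2033634} = \frac{5}{3} \cdot 40 \left(-12\right) \left(- \frac{1}{2033634}\right) = \frac{200}{3} \left(-12\right) \left(- \frac{1}{2033634}\right) = \left(-800\right) \left(- \frac{1}{2033634}\right) = \frac{400}{1016817}$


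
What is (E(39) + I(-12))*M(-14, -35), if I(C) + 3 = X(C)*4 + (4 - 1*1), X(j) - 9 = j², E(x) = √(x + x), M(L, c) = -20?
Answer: -12240 - 20*√78 ≈ -12417.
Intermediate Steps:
E(x) = √2*√x (E(x) = √(2*x) = √2*√x)
X(j) = 9 + j²
I(C) = 36 + 4*C² (I(C) = -3 + ((9 + C²)*4 + (4 - 1*1)) = -3 + ((36 + 4*C²) + (4 - 1)) = -3 + ((36 + 4*C²) + 3) = -3 + (39 + 4*C²) = 36 + 4*C²)
(E(39) + I(-12))*M(-14, -35) = (√2*√39 + (36 + 4*(-12)²))*(-20) = (√78 + (36 + 4*144))*(-20) = (√78 + (36 + 576))*(-20) = (√78 + 612)*(-20) = (612 + √78)*(-20) = -12240 - 20*√78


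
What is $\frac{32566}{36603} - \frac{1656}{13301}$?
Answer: $\frac{372545798}{486856503} \approx 0.76521$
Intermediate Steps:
$\frac{32566}{36603} - \frac{1656}{13301} = \frac{372545798}{486856503}$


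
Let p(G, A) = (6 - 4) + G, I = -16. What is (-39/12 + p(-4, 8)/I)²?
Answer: 625/64 ≈ 9.7656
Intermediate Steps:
p(G, A) = 2 + G
(-39/12 + p(-4, 8)/I)² = (-39/12 + (2 - 4)/(-16))² = (-39*1/12 - 2*(-1/16))² = (-13/4 + ⅛)² = (-25/8)² = 625/64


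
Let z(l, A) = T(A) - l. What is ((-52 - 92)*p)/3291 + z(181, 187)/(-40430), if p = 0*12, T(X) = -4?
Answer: 37/8086 ≈ 0.0045758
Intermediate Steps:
p = 0
z(l, A) = -4 - l
((-52 - 92)*p)/3291 + z(181, 187)/(-40430) = ((-52 - 92)*0)/3291 + (-4 - 1*181)/(-40430) = -144*0*(1/3291) + (-4 - 181)*(-1/40430) = 0*(1/3291) - 185*(-1/40430) = 0 + 37/8086 = 37/8086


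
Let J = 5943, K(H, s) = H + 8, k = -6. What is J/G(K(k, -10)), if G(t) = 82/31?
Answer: 184233/82 ≈ 2246.7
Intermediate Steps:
K(H, s) = 8 + H
G(t) = 82/31 (G(t) = 82*(1/31) = 82/31)
J/G(K(k, -10)) = 5943/(82/31) = 5943*(31/82) = 184233/82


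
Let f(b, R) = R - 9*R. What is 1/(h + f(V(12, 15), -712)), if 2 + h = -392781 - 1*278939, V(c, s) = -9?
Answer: -1/666026 ≈ -1.5014e-6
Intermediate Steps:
h = -671722 (h = -2 + (-392781 - 1*278939) = -2 + (-392781 - 278939) = -2 - 671720 = -671722)
f(b, R) = -8*R
1/(h + f(V(12, 15), -712)) = 1/(-671722 - 8*(-712)) = 1/(-671722 + 5696) = 1/(-666026) = -1/666026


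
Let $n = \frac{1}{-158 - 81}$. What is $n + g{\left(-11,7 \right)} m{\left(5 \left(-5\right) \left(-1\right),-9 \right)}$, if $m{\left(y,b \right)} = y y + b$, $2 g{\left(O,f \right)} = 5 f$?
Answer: $\frac{2576419}{239} \approx 10780.0$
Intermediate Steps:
$n = - \frac{1}{239}$ ($n = \frac{1}{-239} = - \frac{1}{239} \approx -0.0041841$)
$g{\left(O,f \right)} = \frac{5 f}{2}$
$m{\left(y,b \right)} = b + y^{2}$ ($m{\left(y,b \right)} = y^{2} + b = b + y^{2}$)
$n + g{\left(-11,7 \right)} m{\left(5 \left(-5\right) \left(-1\right),-9 \right)} = - \frac{1}{239} + \frac{5}{2} \cdot 7 \left(-9 + \left(5 \left(-5\right) \left(-1\right)\right)^{2}\right) = - \frac{1}{239} + \frac{35 \left(-9 + \left(\left(-25\right) \left(-1\right)\right)^{2}\right)}{2} = - \frac{1}{239} + \frac{35 \left(-9 + 25^{2}\right)}{2} = - \frac{1}{239} + \frac{35 \left(-9 + 625\right)}{2} = - \frac{1}{239} + \frac{35}{2} \cdot 616 = - \frac{1}{239} + 10780 = \frac{2576419}{239}$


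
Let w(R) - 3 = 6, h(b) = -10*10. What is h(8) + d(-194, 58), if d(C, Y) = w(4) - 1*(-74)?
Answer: -17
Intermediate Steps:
h(b) = -100
w(R) = 9 (w(R) = 3 + 6 = 9)
d(C, Y) = 83 (d(C, Y) = 9 - 1*(-74) = 9 + 74 = 83)
h(8) + d(-194, 58) = -100 + 83 = -17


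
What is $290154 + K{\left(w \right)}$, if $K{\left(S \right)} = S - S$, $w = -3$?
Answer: $290154$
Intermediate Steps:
$K{\left(S \right)} = 0$
$290154 + K{\left(w \right)} = 290154 + 0 = 290154$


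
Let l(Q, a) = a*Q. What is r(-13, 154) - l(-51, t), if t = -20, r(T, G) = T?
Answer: -1033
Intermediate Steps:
l(Q, a) = Q*a
r(-13, 154) - l(-51, t) = -13 - (-51)*(-20) = -13 - 1*1020 = -13 - 1020 = -1033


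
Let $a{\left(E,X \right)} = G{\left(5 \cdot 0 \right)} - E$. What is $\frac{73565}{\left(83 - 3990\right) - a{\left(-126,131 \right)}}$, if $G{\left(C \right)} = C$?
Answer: $- \frac{73565}{4033} \approx -18.241$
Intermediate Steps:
$a{\left(E,X \right)} = - E$ ($a{\left(E,X \right)} = 5 \cdot 0 - E = 0 - E = - E$)
$\frac{73565}{\left(83 - 3990\right) - a{\left(-126,131 \right)}} = \frac{73565}{\left(83 - 3990\right) - \left(-1\right) \left(-126\right)} = \frac{73565}{\left(83 - 3990\right) - 126} = \frac{73565}{-3907 - 126} = \frac{73565}{-4033} = 73565 \left(- \frac{1}{4033}\right) = - \frac{73565}{4033}$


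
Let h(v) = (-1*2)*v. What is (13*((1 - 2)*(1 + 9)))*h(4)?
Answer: 1040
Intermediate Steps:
h(v) = -2*v
(13*((1 - 2)*(1 + 9)))*h(4) = (13*((1 - 2)*(1 + 9)))*(-2*4) = (13*(-1*10))*(-8) = (13*(-10))*(-8) = -130*(-8) = 1040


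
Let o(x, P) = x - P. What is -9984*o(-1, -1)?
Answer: 0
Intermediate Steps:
-9984*o(-1, -1) = -9984*(-1 - 1*(-1)) = -9984*(-1 + 1) = -9984*0 = 0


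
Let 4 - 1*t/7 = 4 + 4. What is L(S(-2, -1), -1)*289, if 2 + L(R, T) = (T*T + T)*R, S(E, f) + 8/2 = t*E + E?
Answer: -578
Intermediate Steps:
t = -28 (t = 28 - 7*(4 + 4) = 28 - 7*8 = 28 - 56 = -28)
S(E, f) = -4 - 27*E (S(E, f) = -4 + (-28*E + E) = -4 - 27*E)
L(R, T) = -2 + R*(T + T²) (L(R, T) = -2 + (T*T + T)*R = -2 + (T² + T)*R = -2 + (T + T²)*R = -2 + R*(T + T²))
L(S(-2, -1), -1)*289 = (-2 + (-4 - 27*(-2))*(-1) + (-4 - 27*(-2))*(-1)²)*289 = (-2 + (-4 + 54)*(-1) + (-4 + 54)*1)*289 = (-2 + 50*(-1) + 50*1)*289 = (-2 - 50 + 50)*289 = -2*289 = -578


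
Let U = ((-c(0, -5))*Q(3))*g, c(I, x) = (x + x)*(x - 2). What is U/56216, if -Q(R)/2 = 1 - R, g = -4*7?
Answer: 980/7027 ≈ 0.13946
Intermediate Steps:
g = -28
Q(R) = -2 + 2*R (Q(R) = -2*(1 - R) = -2 + 2*R)
c(I, x) = 2*x*(-2 + x) (c(I, x) = (2*x)*(-2 + x) = 2*x*(-2 + x))
U = 7840 (U = ((-2*(-5)*(-2 - 5))*(-2 + 2*3))*(-28) = ((-2*(-5)*(-7))*(-2 + 6))*(-28) = (-1*70*4)*(-28) = -70*4*(-28) = -280*(-28) = 7840)
U/56216 = 7840/56216 = 7840*(1/56216) = 980/7027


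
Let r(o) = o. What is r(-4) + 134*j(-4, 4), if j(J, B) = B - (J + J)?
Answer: 1604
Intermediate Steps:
j(J, B) = B - 2*J
r(-4) + 134*j(-4, 4) = -4 + 134*(4 - 2*(-4)) = -4 + 134*(4 + 8) = -4 + 134*12 = -4 + 1608 = 1604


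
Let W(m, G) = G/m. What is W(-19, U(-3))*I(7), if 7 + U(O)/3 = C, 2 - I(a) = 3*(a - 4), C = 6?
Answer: -21/19 ≈ -1.1053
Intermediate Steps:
I(a) = 14 - 3*a (I(a) = 2 - 3*(a - 4) = 2 - 3*(-4 + a) = 2 - (-12 + 3*a) = 2 + (12 - 3*a) = 14 - 3*a)
U(O) = -3 (U(O) = -21 + 3*6 = -21 + 18 = -3)
W(-19, U(-3))*I(7) = (-3/(-19))*(14 - 3*7) = (-3*(-1/19))*(14 - 21) = (3/19)*(-7) = -21/19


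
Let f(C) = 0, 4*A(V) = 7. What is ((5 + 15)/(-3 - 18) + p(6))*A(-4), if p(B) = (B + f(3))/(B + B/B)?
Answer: -1/6 ≈ -0.16667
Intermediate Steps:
A(V) = 7/4 (A(V) = (1/4)*7 = 7/4)
p(B) = B/(1 + B) (p(B) = (B + 0)/(B + B/B) = B/(B + 1) = B/(1 + B))
((5 + 15)/(-3 - 18) + p(6))*A(-4) = ((5 + 15)/(-3 - 18) + 6/(1 + 6))*(7/4) = (20/(-21) + 6/7)*(7/4) = (20*(-1/21) + 6*(1/7))*(7/4) = (-20/21 + 6/7)*(7/4) = -2/21*7/4 = -1/6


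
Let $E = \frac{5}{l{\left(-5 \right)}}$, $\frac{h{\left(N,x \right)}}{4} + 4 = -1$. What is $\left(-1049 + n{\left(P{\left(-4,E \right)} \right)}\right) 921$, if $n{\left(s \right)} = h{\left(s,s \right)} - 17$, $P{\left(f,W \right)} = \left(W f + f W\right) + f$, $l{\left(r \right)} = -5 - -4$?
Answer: $-1000206$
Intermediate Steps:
$h{\left(N,x \right)} = -20$ ($h{\left(N,x \right)} = -16 + 4 \left(-1\right) = -16 - 4 = -20$)
$l{\left(r \right)} = -1$ ($l{\left(r \right)} = -5 + 4 = -1$)
$E = -5$ ($E = \frac{5}{-1} = 5 \left(-1\right) = -5$)
$P{\left(f,W \right)} = f + 2 W f$ ($P{\left(f,W \right)} = \left(W f + W f\right) + f = 2 W f + f = f + 2 W f$)
$n{\left(s \right)} = -37$ ($n{\left(s \right)} = -20 - 17 = -37$)
$\left(-1049 + n{\left(P{\left(-4,E \right)} \right)}\right) 921 = \left(-1049 - 37\right) 921 = \left(-1086\right) 921 = -1000206$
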